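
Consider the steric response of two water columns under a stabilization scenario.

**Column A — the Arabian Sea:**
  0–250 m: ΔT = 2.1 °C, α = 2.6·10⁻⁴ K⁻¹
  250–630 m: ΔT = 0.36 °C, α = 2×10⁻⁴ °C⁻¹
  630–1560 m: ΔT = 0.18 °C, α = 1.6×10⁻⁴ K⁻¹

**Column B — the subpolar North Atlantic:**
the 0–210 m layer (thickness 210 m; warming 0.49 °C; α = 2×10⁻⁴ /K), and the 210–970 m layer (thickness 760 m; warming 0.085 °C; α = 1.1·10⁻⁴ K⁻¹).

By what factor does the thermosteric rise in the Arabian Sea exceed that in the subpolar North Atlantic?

≈ 6.89×

A Layer 1: 2.1 × 2.6×10⁻⁴ × 250 = 0.13650 m
A 380 × 0.36 × 2×10⁻⁴ = 0.02736 m
A Layer 3: 930 × 0.18 × 1.6×10⁻⁴ = 0.026784 m
A total: 0.190644 m
B 0.49 × 210 × 2×10⁻⁴ = 0.02058 m
B 1.1×10⁻⁴ × 0.085 × 760 = 0.007106 m
B total: 0.027686 m
Ratio: 0.190644 / 0.027686 ≈ 6.886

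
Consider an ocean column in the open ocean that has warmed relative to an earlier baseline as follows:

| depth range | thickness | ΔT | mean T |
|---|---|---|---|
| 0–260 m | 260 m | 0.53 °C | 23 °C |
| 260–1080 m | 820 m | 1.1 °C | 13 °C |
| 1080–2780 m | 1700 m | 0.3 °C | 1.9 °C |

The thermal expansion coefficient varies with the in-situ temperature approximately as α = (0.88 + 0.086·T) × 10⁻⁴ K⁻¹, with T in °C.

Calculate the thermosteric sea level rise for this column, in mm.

Δh ≈ 273 mm

Layer 1: α = (0.88 + 0.086×23)×10⁻⁴ = 2.858×10⁻⁴ K⁻¹
Layer 2: α = (0.88 + 0.086×13)×10⁻⁴ = 1.998×10⁻⁴ K⁻¹
Layer 3: α = (0.88 + 0.086×1.9)×10⁻⁴ = 1.0434×10⁻⁴ K⁻¹
Layer 1: 0.53 × 260 × 2.858×10⁻⁴ = 0.03938324 m
1.998×10⁻⁴ × 1.1 × 820 = 0.1802196 m
0.3 × 1.0434×10⁻⁴ × 1700 = 0.0532134 m
Δh = 0.03938324 + 0.1802196 + 0.0532134 = 0.27281624 m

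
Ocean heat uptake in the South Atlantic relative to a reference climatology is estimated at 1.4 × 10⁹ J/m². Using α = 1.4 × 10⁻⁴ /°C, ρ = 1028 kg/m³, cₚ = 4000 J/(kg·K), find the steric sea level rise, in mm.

Δh = αQ/(ρcₚ) = 1.4×10⁻⁴ × 1.4×10⁹ / (1028 × 4000) ≈ 0.047665 m

Δh = 48 mm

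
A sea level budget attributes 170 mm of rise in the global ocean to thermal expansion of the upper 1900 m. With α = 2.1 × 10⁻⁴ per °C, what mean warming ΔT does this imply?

ΔT = Δh/(αH) = 0.17 / (2.1×10⁻⁴ × 1900) ≈ 0.4261 °C

about 0.426 °C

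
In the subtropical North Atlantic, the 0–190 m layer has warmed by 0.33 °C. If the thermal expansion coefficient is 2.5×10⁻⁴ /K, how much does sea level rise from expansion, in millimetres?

15.7 mm of thermosteric rise

Δh = αΔT·H = 2.5×10⁻⁴ × 0.33 × 190 = 0.015675 m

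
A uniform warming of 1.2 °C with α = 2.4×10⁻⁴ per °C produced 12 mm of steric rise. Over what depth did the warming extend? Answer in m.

H = Δh/(αΔT) = 0.012 / (2.4×10⁻⁴ × 1.2) ≈ 41.67 m

about 42 m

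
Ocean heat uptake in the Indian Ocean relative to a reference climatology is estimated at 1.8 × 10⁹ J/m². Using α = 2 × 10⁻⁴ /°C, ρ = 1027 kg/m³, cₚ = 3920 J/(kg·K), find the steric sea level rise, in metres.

0.0894 m of thermosteric rise

Δh = αQ/(ρcₚ) = 2×10⁻⁴ × 1.8×10⁹ / (1027 × 3920) ≈ 0.089422 m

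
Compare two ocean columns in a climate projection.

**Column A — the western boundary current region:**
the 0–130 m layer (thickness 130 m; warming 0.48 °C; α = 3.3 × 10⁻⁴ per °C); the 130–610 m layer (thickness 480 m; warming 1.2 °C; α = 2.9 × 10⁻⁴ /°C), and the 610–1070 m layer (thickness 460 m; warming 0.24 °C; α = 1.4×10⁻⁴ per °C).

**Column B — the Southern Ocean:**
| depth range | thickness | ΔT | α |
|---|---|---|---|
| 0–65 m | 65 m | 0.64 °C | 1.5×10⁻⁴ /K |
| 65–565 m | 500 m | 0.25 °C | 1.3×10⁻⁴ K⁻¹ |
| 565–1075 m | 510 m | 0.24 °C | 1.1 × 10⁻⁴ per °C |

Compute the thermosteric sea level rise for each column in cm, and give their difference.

A 130 × 0.48 × 3.3×10⁻⁴ = 0.020592 m
A 130–610 m: 2.9×10⁻⁴ × 1.2 × 480 = 0.16704 m
A Layer 3: 460 × 0.24 × 1.4×10⁻⁴ = 0.015456 m
A total: 0.203088 m
B 0–65 m: 0.64 × 1.5×10⁻⁴ × 65 = 0.00624 m
B Layer 2: 500 × 0.25 × 1.3×10⁻⁴ = 0.01625 m
B Layer 3: 0.24 × 1.1×10⁻⁴ × 510 = 0.013464 m
B total: 0.035954 m
Difference: 0.203088 − 0.035954 = 0.167134 m

A: 20.3 cm; B: 3.60 cm; difference 16.7 cm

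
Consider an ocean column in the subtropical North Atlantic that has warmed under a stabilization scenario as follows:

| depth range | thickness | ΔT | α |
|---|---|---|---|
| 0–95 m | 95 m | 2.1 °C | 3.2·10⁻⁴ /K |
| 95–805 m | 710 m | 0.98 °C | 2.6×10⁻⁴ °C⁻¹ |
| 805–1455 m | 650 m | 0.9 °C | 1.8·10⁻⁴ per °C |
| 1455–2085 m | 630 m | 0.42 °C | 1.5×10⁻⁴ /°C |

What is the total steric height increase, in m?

0.390 m

Layer 1: 95 × 2.1 × 3.2×10⁻⁴ = 0.06384 m
95–805 m: 710 × 0.98 × 2.6×10⁻⁴ = 0.180908 m
0.9 × 650 × 1.8×10⁻⁴ = 0.10530 m
1455–2085 m: 630 × 0.42 × 1.5×10⁻⁴ = 0.03969 m
Δh = 0.06384 + 0.180908 + 0.10530 + 0.03969 = 0.389738 m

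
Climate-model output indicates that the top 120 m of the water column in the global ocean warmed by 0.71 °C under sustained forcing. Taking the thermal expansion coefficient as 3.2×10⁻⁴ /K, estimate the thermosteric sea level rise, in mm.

Δh = αΔT·H = 3.2×10⁻⁴ × 0.71 × 120 = 0.027264 m

Δh ≈ 27.3 mm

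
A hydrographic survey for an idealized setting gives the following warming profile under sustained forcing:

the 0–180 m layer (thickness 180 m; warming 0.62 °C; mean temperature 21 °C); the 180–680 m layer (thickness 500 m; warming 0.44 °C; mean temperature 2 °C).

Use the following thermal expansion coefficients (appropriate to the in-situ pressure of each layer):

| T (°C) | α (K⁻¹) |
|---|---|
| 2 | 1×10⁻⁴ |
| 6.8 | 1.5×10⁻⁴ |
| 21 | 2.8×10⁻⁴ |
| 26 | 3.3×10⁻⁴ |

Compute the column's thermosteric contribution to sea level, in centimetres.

5.3 cm

Layer 1 at 21 °C → α = 2.8×10⁻⁴ K⁻¹
Layer 2 at 2 °C → α = 1×10⁻⁴ K⁻¹
0–180 m: 180 × 0.62 × 2.8×10⁻⁴ = 0.031248 m
Layer 2: 1×10⁻⁴ × 500 × 0.44 = 0.02200 m
Δh = 0.031248 + 0.02200 = 0.053248 m ≈ 5.3 cm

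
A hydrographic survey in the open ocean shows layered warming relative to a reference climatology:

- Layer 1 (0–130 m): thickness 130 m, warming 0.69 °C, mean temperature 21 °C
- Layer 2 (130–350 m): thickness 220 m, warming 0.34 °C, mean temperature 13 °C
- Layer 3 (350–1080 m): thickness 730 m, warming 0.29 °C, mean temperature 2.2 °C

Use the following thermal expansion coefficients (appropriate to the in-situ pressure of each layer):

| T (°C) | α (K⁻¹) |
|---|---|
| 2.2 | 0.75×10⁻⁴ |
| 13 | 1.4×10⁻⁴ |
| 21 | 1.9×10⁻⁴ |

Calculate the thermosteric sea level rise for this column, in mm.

Layer 1 at 21 °C → α = 1.9×10⁻⁴ K⁻¹
Layer 2 at 13 °C → α = 1.4×10⁻⁴ K⁻¹
Layer 3 at 2.2 °C → α = 0.75×10⁻⁴ K⁻¹
0–130 m: 0.69 × 1.9×10⁻⁴ × 130 = 0.017043 m
Layer 2: 1.4×10⁻⁴ × 220 × 0.34 = 0.010472 m
0.29 × 730 × 0.75×10⁻⁴ = 0.0158775 m
Δh = 0.017043 + 0.010472 + 0.0158775 = 0.0433925 m

Δh = 43.4 mm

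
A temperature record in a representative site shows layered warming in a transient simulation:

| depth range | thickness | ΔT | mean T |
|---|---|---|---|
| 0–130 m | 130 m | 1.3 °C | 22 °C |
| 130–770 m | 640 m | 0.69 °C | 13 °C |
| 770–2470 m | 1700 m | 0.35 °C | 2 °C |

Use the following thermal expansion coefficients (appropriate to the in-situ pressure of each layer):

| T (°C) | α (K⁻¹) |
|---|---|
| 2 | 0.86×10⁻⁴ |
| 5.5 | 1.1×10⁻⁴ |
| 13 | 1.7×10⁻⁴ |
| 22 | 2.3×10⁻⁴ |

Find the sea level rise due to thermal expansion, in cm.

Layer 1 at 22 °C → α = 2.3×10⁻⁴ K⁻¹
Layer 2 at 13 °C → α = 1.7×10⁻⁴ K⁻¹
Layer 3 at 2 °C → α = 0.86×10⁻⁴ K⁻¹
1.3 × 130 × 2.3×10⁻⁴ = 0.03887 m
130–770 m: 1.7×10⁻⁴ × 0.69 × 640 = 0.075072 m
Layer 3: 0.35 × 1700 × 0.86×10⁻⁴ = 0.05117 m
Δh = 0.03887 + 0.075072 + 0.05117 = 0.165112 m ≈ 16.5 cm

about 16.5 cm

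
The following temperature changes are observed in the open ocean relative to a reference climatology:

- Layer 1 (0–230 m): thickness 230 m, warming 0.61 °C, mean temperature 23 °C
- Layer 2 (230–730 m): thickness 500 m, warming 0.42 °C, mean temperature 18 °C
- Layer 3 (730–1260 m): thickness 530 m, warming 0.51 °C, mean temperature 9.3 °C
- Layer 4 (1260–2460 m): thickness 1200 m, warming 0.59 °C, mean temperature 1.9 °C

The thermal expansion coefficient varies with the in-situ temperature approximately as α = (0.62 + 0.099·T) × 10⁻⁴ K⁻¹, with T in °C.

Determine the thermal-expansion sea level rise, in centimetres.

Layer 1: α = (0.62 + 0.099×23)×10⁻⁴ = 2.897×10⁻⁴ K⁻¹
Layer 2: α = (0.62 + 0.099×18)×10⁻⁴ = 2.402×10⁻⁴ K⁻¹
Layer 3: α = (0.62 + 0.099×9.3)×10⁻⁴ = 1.5407×10⁻⁴ K⁻¹
Layer 4: α = (0.62 + 0.099×1.9)×10⁻⁴ = 0.8081×10⁻⁴ K⁻¹
2.897×10⁻⁴ × 230 × 0.61 = 0.04064491 m
0.42 × 2.402×10⁻⁴ × 500 = 0.050442 m
Layer 3: 0.51 × 1.5407×10⁻⁴ × 530 = 0.041645121 m
0.8081×10⁻⁴ × 1200 × 0.59 = 0.05721348 m
Δh = 0.04064491 + 0.050442 + 0.041645121 + 0.05721348 = 0.189945511 m ≈ 19.0 cm

19.0 cm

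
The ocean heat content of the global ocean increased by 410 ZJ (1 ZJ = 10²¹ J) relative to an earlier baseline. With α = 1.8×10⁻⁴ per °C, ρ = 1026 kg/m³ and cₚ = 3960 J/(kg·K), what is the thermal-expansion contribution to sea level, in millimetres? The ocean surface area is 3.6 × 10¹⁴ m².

Per unit area: Q = 410×10²¹ / (3.6×10¹⁴) ≈ 1.139×10⁹ J/m²
Δh = αQ/(ρcₚ) = 1.8×10⁻⁴ × 1.139×10⁹ / (1026 × 3960) ≈ 0.050461 m

Δh ≈ 50.5 mm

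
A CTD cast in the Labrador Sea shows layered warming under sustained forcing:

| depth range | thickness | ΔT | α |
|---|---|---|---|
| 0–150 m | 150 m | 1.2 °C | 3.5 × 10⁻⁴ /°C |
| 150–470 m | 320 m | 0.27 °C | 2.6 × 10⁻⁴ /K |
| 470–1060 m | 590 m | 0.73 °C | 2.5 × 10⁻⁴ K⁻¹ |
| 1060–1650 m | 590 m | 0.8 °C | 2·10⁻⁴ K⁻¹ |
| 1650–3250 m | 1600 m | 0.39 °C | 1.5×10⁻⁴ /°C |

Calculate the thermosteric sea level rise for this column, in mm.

0–150 m: 1.2 × 3.5×10⁻⁴ × 150 = 0.06300 m
Layer 2: 0.27 × 2.6×10⁻⁴ × 320 = 0.022464 m
470–1060 m: 590 × 2.5×10⁻⁴ × 0.73 = 0.107675 m
1060–1650 m: 2×10⁻⁴ × 590 × 0.8 = 0.09440 m
Layer 5: 0.39 × 1600 × 1.5×10⁻⁴ = 0.09360 m
Δh = 0.06300 + 0.022464 + 0.107675 + 0.09440 + 0.09360 = 0.381139 m

about 380 mm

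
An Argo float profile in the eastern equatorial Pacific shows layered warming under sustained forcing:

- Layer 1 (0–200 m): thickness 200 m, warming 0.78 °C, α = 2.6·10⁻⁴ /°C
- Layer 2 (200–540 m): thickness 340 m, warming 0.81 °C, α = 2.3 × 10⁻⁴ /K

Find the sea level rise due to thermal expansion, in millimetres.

200 × 2.6×10⁻⁴ × 0.78 = 0.04056 m
200–540 m: 340 × 2.3×10⁻⁴ × 0.81 = 0.063342 m
Δh = 0.04056 + 0.063342 = 0.103902 m ≈ 100 mm

100 mm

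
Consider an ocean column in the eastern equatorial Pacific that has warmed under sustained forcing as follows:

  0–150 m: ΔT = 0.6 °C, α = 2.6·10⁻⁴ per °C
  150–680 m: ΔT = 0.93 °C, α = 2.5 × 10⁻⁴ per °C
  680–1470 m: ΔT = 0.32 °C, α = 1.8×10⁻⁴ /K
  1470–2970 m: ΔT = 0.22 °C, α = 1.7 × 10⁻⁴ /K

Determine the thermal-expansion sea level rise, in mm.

about 248 mm

0.6 × 150 × 2.6×10⁻⁴ = 0.02340 m
Layer 2: 0.93 × 2.5×10⁻⁴ × 530 = 0.123225 m
680–1470 m: 1.8×10⁻⁴ × 790 × 0.32 = 0.045504 m
Layer 4: 1500 × 1.7×10⁻⁴ × 0.22 = 0.05610 m
Δh = 0.02340 + 0.123225 + 0.045504 + 0.05610 = 0.248229 m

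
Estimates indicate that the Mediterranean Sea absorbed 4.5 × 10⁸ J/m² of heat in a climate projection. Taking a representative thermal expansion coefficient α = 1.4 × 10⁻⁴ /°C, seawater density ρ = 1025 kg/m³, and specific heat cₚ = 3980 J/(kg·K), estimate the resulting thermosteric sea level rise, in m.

about 0.0154 m

Δh = αQ/(ρcₚ) = 1.4×10⁻⁴ × 4.5×10⁸ / (1025 × 3980) ≈ 0.015443 m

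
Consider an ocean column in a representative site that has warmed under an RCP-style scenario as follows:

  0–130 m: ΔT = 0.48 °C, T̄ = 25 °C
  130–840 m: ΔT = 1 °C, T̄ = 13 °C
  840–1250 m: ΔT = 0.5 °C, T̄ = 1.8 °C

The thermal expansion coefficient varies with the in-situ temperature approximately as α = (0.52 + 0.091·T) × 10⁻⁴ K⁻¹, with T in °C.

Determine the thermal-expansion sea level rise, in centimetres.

Layer 1: α = (0.52 + 0.091×25)×10⁻⁴ = 2.795×10⁻⁴ K⁻¹
Layer 2: α = (0.52 + 0.091×13)×10⁻⁴ = 1.703×10⁻⁴ K⁻¹
Layer 3: α = (0.52 + 0.091×1.8)×10⁻⁴ = 0.6838×10⁻⁴ K⁻¹
Layer 1: 2.795×10⁻⁴ × 130 × 0.48 = 0.0174408 m
Layer 2: 1 × 710 × 1.703×10⁻⁴ = 0.120913 m
Layer 3: 0.5 × 0.6838×10⁻⁴ × 410 = 0.0140179 m
Δh = 0.0174408 + 0.120913 + 0.0140179 = 0.1523717 m ≈ 15.2 cm

Δh = 15.2 cm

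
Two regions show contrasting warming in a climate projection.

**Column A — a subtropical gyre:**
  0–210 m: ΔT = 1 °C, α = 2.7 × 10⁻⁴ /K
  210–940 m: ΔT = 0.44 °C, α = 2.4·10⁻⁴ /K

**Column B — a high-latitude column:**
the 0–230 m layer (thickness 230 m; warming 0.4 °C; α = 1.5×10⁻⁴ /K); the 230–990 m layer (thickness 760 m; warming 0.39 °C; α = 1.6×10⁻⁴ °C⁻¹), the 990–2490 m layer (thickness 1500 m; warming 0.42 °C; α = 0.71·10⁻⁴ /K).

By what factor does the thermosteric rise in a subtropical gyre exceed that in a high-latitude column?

A 0–210 m: 1 × 2.7×10⁻⁴ × 210 = 0.05670 m
A Layer 2: 2.4×10⁻⁴ × 0.44 × 730 = 0.077088 m
A total: 0.133788 m
B 0–230 m: 0.4 × 230 × 1.5×10⁻⁴ = 0.01380 m
B 760 × 0.39 × 1.6×10⁻⁴ = 0.047424 m
B Layer 3: 0.71×10⁻⁴ × 0.42 × 1500 = 0.04473 m
B total: 0.105954 m
Ratio: 0.133788 / 0.105954 ≈ 1.263

a factor of 1.3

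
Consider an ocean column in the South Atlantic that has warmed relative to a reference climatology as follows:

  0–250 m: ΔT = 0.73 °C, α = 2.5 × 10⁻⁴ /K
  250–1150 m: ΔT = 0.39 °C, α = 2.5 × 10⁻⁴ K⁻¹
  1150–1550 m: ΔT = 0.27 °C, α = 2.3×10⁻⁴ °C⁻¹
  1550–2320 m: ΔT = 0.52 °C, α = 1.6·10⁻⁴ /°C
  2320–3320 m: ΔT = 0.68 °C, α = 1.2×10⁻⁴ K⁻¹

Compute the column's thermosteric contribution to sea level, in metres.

0.30 m

250 × 2.5×10⁻⁴ × 0.73 = 0.045625 m
Layer 2: 900 × 2.5×10⁻⁴ × 0.39 = 0.08775 m
Layer 3: 400 × 2.3×10⁻⁴ × 0.27 = 0.02484 m
770 × 0.52 × 1.6×10⁻⁴ = 0.064064 m
2320–3320 m: 1.2×10⁻⁴ × 1000 × 0.68 = 0.08160 m
Δh = 0.045625 + 0.08775 + 0.02484 + 0.064064 + 0.08160 = 0.303879 m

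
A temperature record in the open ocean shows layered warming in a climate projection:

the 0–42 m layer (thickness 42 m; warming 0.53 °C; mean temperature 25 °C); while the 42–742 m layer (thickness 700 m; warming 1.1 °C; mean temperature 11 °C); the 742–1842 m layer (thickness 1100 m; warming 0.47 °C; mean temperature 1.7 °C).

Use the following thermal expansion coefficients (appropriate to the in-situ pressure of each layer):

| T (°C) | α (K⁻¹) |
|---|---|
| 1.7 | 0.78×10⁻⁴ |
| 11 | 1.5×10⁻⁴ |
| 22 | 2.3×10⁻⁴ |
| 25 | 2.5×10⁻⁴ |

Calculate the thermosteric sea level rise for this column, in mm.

Δh ≈ 161 mm

Layer 1 at 25 °C → α = 2.5×10⁻⁴ K⁻¹
Layer 2 at 11 °C → α = 1.5×10⁻⁴ K⁻¹
Layer 3 at 1.7 °C → α = 0.78×10⁻⁴ K⁻¹
42 × 0.53 × 2.5×10⁻⁴ = 0.005565 m
1.5×10⁻⁴ × 1.1 × 700 = 0.11550 m
Layer 3: 0.78×10⁻⁴ × 0.47 × 1100 = 0.040326 m
Δh = 0.005565 + 0.11550 + 0.040326 = 0.161391 m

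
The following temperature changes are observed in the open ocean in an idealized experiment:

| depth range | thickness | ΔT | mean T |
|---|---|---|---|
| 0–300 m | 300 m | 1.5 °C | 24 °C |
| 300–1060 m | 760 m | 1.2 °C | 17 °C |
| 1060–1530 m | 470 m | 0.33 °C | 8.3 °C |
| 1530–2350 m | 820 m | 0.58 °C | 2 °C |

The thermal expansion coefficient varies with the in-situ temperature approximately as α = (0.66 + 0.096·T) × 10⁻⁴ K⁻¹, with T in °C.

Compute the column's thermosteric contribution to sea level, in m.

about 0.406 m

Layer 1: α = (0.66 + 0.096×24)×10⁻⁴ = 2.964×10⁻⁴ K⁻¹
Layer 2: α = (0.66 + 0.096×17)×10⁻⁴ = 2.292×10⁻⁴ K⁻¹
Layer 3: α = (0.66 + 0.096×8.3)×10⁻⁴ = 1.4568×10⁻⁴ K⁻¹
Layer 4: α = (0.66 + 0.096×2)×10⁻⁴ = 0.852×10⁻⁴ K⁻¹
2.964×10⁻⁴ × 1.5 × 300 = 0.13338 m
1.2 × 760 × 2.292×10⁻⁴ = 0.2090304 m
1060–1530 m: 470 × 0.33 × 1.4568×10⁻⁴ = 0.022594968 m
Layer 4: 0.852×10⁻⁴ × 0.58 × 820 = 0.04052112 m
Δh = 0.13338 + 0.2090304 + 0.022594968 + 0.04052112 = 0.405526488 m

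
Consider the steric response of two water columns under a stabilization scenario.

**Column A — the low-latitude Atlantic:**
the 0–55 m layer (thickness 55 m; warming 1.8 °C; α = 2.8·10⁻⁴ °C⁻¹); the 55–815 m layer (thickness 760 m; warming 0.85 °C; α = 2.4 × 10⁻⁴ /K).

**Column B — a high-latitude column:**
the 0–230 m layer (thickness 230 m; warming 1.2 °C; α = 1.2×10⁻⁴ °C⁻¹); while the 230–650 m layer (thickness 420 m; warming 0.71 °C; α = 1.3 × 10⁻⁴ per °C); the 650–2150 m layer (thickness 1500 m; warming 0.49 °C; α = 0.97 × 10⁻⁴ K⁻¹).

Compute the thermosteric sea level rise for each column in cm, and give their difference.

A: 18 cm; B: 14 cm; difference 4.0 cm

A 0–55 m: 55 × 2.8×10⁻⁴ × 1.8 = 0.02772 m
A 0.85 × 760 × 2.4×10⁻⁴ = 0.15504 m
A total: 0.18276 m
B 0–230 m: 1.2×10⁻⁴ × 230 × 1.2 = 0.03312 m
B Layer 2: 420 × 1.3×10⁻⁴ × 0.71 = 0.038766 m
B 0.97×10⁻⁴ × 0.49 × 1500 = 0.071295 m
B total: 0.143181 m
Difference: 0.18276 − 0.143181 = 0.039579 m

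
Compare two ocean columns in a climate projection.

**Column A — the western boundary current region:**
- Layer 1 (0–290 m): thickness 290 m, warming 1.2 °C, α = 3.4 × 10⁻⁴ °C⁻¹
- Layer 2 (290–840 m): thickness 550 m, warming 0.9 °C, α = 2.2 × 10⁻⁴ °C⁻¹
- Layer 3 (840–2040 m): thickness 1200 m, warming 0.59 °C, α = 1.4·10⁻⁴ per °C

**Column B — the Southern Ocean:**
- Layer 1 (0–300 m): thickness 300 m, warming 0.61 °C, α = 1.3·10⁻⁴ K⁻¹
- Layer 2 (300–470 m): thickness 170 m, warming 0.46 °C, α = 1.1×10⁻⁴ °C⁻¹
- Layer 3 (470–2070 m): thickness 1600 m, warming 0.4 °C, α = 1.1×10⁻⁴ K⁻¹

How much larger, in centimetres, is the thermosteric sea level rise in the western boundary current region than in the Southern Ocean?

22 cm

A 0–290 m: 3.4×10⁻⁴ × 290 × 1.2 = 0.11832 m
A Layer 2: 2.2×10⁻⁴ × 0.9 × 550 = 0.10890 m
A Layer 3: 0.59 × 1.4×10⁻⁴ × 1200 = 0.09912 m
A total: 0.32634 m
B Layer 1: 0.61 × 300 × 1.3×10⁻⁴ = 0.02379 m
B 300–470 m: 170 × 0.46 × 1.1×10⁻⁴ = 0.008602 m
B Layer 3: 0.4 × 1.1×10⁻⁴ × 1600 = 0.07040 m
B total: 0.102792 m
Difference: 0.32634 − 0.102792 = 0.223548 m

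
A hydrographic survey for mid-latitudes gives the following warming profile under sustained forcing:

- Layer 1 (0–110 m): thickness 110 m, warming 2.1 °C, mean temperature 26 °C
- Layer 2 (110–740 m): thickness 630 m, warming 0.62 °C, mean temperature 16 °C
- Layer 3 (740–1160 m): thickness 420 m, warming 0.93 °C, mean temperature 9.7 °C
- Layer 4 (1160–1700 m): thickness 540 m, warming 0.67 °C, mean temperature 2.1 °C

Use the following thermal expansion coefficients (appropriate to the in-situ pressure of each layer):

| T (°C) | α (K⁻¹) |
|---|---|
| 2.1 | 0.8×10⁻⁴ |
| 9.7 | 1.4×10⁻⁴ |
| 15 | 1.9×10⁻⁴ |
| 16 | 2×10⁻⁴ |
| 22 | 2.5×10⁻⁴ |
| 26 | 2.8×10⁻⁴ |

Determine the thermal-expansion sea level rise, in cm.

about 22.6 cm

Layer 1 at 26 °C → α = 2.8×10⁻⁴ K⁻¹
Layer 2 at 16 °C → α = 2×10⁻⁴ K⁻¹
Layer 3 at 9.7 °C → α = 1.4×10⁻⁴ K⁻¹
Layer 4 at 2.1 °C → α = 0.8×10⁻⁴ K⁻¹
0–110 m: 110 × 2.1 × 2.8×10⁻⁴ = 0.06468 m
110–740 m: 2×10⁻⁴ × 630 × 0.62 = 0.07812 m
Layer 3: 420 × 0.93 × 1.4×10⁻⁴ = 0.054684 m
1160–1700 m: 0.67 × 0.8×10⁻⁴ × 540 = 0.028944 m
Δh = 0.06468 + 0.07812 + 0.054684 + 0.028944 = 0.226428 m ≈ 22.6 cm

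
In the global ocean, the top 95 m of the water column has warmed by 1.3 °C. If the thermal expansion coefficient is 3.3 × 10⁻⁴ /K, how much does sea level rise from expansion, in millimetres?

Δh = αΔT·H = 3.3×10⁻⁴ × 1.3 × 95 = 0.040755 m

Δh ≈ 40.8 mm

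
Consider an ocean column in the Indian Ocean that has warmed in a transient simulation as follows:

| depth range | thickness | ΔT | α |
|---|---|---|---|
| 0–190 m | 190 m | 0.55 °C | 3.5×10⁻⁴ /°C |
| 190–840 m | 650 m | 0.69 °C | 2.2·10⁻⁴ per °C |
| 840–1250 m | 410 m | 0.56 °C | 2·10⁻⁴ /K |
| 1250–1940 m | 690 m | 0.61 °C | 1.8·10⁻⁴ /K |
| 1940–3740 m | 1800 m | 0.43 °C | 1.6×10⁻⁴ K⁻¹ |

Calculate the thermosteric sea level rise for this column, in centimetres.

Layer 1: 190 × 0.55 × 3.5×10⁻⁴ = 0.036575 m
Layer 2: 0.69 × 2.2×10⁻⁴ × 650 = 0.09867 m
840–1250 m: 410 × 0.56 × 2×10⁻⁴ = 0.04592 m
Layer 4: 1.8×10⁻⁴ × 0.61 × 690 = 0.075762 m
1.6×10⁻⁴ × 1800 × 0.43 = 0.12384 m
Δh = 0.036575 + 0.09867 + 0.04592 + 0.075762 + 0.12384 = 0.380767 m ≈ 38 cm

38 cm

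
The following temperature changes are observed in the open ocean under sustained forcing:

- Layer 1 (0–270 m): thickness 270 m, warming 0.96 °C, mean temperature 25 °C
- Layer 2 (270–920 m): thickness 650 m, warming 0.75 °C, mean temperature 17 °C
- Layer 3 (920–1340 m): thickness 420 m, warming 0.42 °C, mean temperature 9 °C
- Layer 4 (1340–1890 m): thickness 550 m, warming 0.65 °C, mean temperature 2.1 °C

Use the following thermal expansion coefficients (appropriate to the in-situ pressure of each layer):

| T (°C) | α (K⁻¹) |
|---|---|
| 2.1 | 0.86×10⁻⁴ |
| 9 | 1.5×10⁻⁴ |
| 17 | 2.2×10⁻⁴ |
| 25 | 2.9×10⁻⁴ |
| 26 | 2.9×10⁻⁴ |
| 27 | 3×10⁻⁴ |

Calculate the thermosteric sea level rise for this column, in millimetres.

Layer 1 at 25 °C → α = 2.9×10⁻⁴ K⁻¹
Layer 2 at 17 °C → α = 2.2×10⁻⁴ K⁻¹
Layer 3 at 9 °C → α = 1.5×10⁻⁴ K⁻¹
Layer 4 at 2.1 °C → α = 0.86×10⁻⁴ K⁻¹
0–270 m: 0.96 × 2.9×10⁻⁴ × 270 = 0.075168 m
270–920 m: 0.75 × 2.2×10⁻⁴ × 650 = 0.10725 m
Layer 3: 1.5×10⁻⁴ × 0.42 × 420 = 0.02646 m
Layer 4: 550 × 0.86×10⁻⁴ × 0.65 = 0.030745 m
Δh = 0.075168 + 0.10725 + 0.02646 + 0.030745 = 0.239623 m

Δh = 240 mm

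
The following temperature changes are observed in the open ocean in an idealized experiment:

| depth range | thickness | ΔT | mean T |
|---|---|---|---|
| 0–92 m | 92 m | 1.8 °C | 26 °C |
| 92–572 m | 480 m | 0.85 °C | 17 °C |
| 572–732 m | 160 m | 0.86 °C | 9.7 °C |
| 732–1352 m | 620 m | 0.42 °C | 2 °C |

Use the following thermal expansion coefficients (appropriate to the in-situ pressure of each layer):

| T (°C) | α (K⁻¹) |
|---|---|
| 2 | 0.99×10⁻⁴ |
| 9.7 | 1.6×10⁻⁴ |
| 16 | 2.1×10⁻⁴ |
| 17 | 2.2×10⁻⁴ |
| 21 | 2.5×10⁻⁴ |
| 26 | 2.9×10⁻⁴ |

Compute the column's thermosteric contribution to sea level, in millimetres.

Δh = 190 mm

Layer 1 at 26 °C → α = 2.9×10⁻⁴ K⁻¹
Layer 2 at 17 °C → α = 2.2×10⁻⁴ K⁻¹
Layer 3 at 9.7 °C → α = 1.6×10⁻⁴ K⁻¹
Layer 4 at 2 °C → α = 0.99×10⁻⁴ K⁻¹
0–92 m: 2.9×10⁻⁴ × 92 × 1.8 = 0.048024 m
Layer 2: 2.2×10⁻⁴ × 480 × 0.85 = 0.08976 m
Layer 3: 1.6×10⁻⁴ × 160 × 0.86 = 0.022016 m
Layer 4: 620 × 0.42 × 0.99×10⁻⁴ = 0.0257796 m
Δh = 0.048024 + 0.08976 + 0.022016 + 0.0257796 = 0.1855796 m ≈ 190 mm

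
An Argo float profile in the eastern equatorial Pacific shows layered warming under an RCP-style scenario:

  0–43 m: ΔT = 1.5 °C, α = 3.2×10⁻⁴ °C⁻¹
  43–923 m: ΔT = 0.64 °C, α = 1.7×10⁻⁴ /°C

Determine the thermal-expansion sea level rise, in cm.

1.5 × 43 × 3.2×10⁻⁴ = 0.02064 m
43–923 m: 1.7×10⁻⁴ × 880 × 0.64 = 0.095744 m
Δh = 0.02064 + 0.095744 = 0.116384 m

Δh = 12 cm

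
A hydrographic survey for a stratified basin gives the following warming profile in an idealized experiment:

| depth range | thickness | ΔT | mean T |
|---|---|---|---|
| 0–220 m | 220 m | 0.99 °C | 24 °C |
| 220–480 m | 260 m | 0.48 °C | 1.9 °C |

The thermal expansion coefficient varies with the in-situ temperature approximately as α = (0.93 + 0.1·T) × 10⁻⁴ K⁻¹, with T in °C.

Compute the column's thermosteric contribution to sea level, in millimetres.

Δh = 86.5 mm

Layer 1: α = (0.93 + 0.1×24)×10⁻⁴ = 3.33×10⁻⁴ K⁻¹
Layer 2: α = (0.93 + 0.1×1.9)×10⁻⁴ = 1.12×10⁻⁴ K⁻¹
Layer 1: 3.33×10⁻⁴ × 0.99 × 220 = 0.0725274 m
Layer 2: 1.12×10⁻⁴ × 260 × 0.48 = 0.0139776 m
Δh = 0.0725274 + 0.0139776 = 0.086505 m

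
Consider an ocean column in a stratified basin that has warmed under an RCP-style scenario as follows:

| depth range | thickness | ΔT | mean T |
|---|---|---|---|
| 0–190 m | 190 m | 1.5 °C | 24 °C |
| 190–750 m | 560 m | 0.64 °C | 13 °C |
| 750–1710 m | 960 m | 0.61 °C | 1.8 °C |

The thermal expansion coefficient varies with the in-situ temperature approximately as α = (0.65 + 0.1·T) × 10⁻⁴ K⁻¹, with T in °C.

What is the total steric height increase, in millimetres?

Layer 1: α = (0.65 + 0.1×24)×10⁻⁴ = 3.05×10⁻⁴ K⁻¹
Layer 2: α = (0.65 + 0.1×13)×10⁻⁴ = 1.95×10⁻⁴ K⁻¹
Layer 3: α = (0.65 + 0.1×1.8)×10⁻⁴ = 0.83×10⁻⁴ K⁻¹
Layer 1: 190 × 3.05×10⁻⁴ × 1.5 = 0.086925 m
Layer 2: 1.95×10⁻⁴ × 560 × 0.64 = 0.069888 m
750–1710 m: 960 × 0.61 × 0.83×10⁻⁴ = 0.0486048 m
Δh = 0.086925 + 0.069888 + 0.0486048 = 0.2054178 m ≈ 205 mm

205 mm of thermosteric rise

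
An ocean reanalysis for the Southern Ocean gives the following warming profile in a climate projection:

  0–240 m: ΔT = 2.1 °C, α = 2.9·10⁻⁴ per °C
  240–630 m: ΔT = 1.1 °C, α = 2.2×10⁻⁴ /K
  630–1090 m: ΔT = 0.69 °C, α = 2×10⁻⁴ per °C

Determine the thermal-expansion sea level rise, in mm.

Layer 1: 2.9×10⁻⁴ × 240 × 2.1 = 0.14616 m
2.2×10⁻⁴ × 390 × 1.1 = 0.09438 m
2×10⁻⁴ × 460 × 0.69 = 0.06348 m
Δh = 0.14616 + 0.09438 + 0.06348 = 0.30402 m ≈ 304 mm

Δh ≈ 304 mm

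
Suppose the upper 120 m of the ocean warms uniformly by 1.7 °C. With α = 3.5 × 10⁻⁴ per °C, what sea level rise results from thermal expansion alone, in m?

Δh = αΔT·H = 3.5×10⁻⁴ × 1.7 × 120 = 0.07140 m

0.0714 m of thermosteric rise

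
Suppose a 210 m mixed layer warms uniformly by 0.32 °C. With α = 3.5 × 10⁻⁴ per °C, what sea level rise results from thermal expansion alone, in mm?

Δh ≈ 23.5 mm

Δh = αΔT·H = 3.5×10⁻⁴ × 0.32 × 210 = 0.02352 m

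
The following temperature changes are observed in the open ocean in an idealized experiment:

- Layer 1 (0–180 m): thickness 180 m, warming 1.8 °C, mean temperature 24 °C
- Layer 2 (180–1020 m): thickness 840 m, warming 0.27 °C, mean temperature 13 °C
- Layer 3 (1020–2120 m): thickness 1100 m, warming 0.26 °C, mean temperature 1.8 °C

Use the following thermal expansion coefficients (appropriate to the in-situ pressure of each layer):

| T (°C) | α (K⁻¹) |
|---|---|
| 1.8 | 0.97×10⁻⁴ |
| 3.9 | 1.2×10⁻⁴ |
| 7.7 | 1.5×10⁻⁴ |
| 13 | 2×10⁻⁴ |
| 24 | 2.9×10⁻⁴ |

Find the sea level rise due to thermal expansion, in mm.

Δh = 167 mm

Layer 1 at 24 °C → α = 2.9×10⁻⁴ K⁻¹
Layer 2 at 13 °C → α = 2×10⁻⁴ K⁻¹
Layer 3 at 1.8 °C → α = 0.97×10⁻⁴ K⁻¹
1.8 × 2.9×10⁻⁴ × 180 = 0.09396 m
840 × 2×10⁻⁴ × 0.27 = 0.04536 m
Layer 3: 0.97×10⁻⁴ × 0.26 × 1100 = 0.027742 m
Δh = 0.09396 + 0.04536 + 0.027742 = 0.167062 m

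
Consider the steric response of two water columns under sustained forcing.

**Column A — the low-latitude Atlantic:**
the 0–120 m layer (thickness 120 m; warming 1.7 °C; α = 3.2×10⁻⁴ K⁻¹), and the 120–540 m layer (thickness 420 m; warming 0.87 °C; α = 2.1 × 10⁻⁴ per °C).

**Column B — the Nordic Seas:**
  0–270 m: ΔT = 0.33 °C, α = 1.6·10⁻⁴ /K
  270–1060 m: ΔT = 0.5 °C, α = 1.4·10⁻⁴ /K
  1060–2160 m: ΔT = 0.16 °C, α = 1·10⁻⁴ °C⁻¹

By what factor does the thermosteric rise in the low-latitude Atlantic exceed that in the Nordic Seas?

A Layer 1: 120 × 3.2×10⁻⁴ × 1.7 = 0.06528 m
A Layer 2: 420 × 2.1×10⁻⁴ × 0.87 = 0.076734 m
A total: 0.142014 m
B Layer 1: 0.33 × 270 × 1.6×10⁻⁴ = 0.014256 m
B 270–1060 m: 1.4×10⁻⁴ × 790 × 0.5 = 0.05530 m
B 1×10⁻⁴ × 1100 × 0.16 = 0.01760 m
B total: 0.087156 m
Ratio: 0.142014 / 0.087156 ≈ 1.629

1.63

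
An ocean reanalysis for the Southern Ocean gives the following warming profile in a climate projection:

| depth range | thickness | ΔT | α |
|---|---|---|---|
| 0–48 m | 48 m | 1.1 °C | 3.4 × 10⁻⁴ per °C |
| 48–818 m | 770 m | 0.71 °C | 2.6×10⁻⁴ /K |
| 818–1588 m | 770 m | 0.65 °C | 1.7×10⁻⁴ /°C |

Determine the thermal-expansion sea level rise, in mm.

about 245 mm

1.1 × 48 × 3.4×10⁻⁴ = 0.017952 m
48–818 m: 0.71 × 2.6×10⁻⁴ × 770 = 0.142142 m
770 × 0.65 × 1.7×10⁻⁴ = 0.085085 m
Δh = 0.017952 + 0.142142 + 0.085085 = 0.245179 m ≈ 245 mm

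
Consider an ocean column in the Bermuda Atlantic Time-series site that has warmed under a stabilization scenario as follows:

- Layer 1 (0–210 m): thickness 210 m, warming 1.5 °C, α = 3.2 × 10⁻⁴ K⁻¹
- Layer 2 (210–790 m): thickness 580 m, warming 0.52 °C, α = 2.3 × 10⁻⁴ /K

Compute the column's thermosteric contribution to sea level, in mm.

1.5 × 210 × 3.2×10⁻⁴ = 0.10080 m
210–790 m: 0.52 × 580 × 2.3×10⁻⁴ = 0.069368 m
Δh = 0.10080 + 0.069368 = 0.170168 m ≈ 170 mm

170 mm of thermosteric rise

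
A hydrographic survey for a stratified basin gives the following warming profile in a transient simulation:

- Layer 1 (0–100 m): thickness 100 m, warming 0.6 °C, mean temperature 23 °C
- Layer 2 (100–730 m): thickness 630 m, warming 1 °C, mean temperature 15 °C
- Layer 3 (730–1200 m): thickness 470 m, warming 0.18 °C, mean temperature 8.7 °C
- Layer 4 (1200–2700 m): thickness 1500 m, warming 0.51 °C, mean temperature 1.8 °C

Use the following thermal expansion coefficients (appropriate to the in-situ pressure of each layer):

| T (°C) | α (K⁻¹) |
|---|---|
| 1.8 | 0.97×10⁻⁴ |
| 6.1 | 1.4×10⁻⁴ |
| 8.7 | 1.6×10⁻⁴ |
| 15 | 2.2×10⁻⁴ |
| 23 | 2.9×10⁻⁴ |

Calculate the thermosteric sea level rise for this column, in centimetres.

Layer 1 at 23 °C → α = 2.9×10⁻⁴ K⁻¹
Layer 2 at 15 °C → α = 2.2×10⁻⁴ K⁻¹
Layer 3 at 8.7 °C → α = 1.6×10⁻⁴ K⁻¹
Layer 4 at 1.8 °C → α = 0.97×10⁻⁴ K⁻¹
Layer 1: 2.9×10⁻⁴ × 0.6 × 100 = 0.01740 m
2.2×10⁻⁴ × 630 × 1 = 0.13860 m
0.18 × 1.6×10⁻⁴ × 470 = 0.013536 m
1200–2700 m: 0.97×10⁻⁴ × 0.51 × 1500 = 0.074205 m
Δh = 0.01740 + 0.13860 + 0.013536 + 0.074205 = 0.243741 m ≈ 24.4 cm

Δh = 24.4 cm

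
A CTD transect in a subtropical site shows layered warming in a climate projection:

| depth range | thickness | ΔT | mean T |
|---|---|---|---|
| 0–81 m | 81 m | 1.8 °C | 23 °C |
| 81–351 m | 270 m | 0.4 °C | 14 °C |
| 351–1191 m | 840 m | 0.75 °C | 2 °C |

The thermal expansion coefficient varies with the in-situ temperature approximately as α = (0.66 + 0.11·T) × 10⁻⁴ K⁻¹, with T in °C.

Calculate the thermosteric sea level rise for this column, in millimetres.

Layer 1: α = (0.66 + 0.11×23)×10⁻⁴ = 3.19×10⁻⁴ K⁻¹
Layer 2: α = (0.66 + 0.11×14)×10⁻⁴ = 2.2×10⁻⁴ K⁻¹
Layer 3: α = (0.66 + 0.11×2)×10⁻⁴ = 0.88×10⁻⁴ K⁻¹
0–81 m: 1.8 × 3.19×10⁻⁴ × 81 = 0.0465102 m
81–351 m: 2.2×10⁻⁴ × 0.4 × 270 = 0.02376 m
0.88×10⁻⁴ × 840 × 0.75 = 0.05544 m
Δh = 0.0465102 + 0.02376 + 0.05544 = 0.1257102 m

Δh ≈ 126 mm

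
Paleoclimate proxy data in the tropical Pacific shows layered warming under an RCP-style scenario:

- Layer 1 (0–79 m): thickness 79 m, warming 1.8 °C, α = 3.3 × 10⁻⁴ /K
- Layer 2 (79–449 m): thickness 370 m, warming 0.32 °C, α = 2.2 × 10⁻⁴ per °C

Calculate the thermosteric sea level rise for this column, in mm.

1.8 × 3.3×10⁻⁴ × 79 = 0.046926 m
370 × 0.32 × 2.2×10⁻⁴ = 0.026048 m
Δh = 0.046926 + 0.026048 = 0.072974 m

73.0 mm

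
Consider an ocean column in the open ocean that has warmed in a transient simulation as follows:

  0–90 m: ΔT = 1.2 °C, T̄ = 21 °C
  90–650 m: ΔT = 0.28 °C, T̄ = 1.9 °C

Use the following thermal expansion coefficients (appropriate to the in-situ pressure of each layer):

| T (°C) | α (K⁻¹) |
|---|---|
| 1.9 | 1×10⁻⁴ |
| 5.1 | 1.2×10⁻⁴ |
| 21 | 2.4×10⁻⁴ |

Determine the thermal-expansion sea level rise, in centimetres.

Δh = 4.16 cm

Layer 1 at 21 °C → α = 2.4×10⁻⁴ K⁻¹
Layer 2 at 1.9 °C → α = 1×10⁻⁴ K⁻¹
2.4×10⁻⁴ × 1.2 × 90 = 0.02592 m
Layer 2: 560 × 0.28 × 1×10⁻⁴ = 0.01568 m
Δh = 0.02592 + 0.01568 = 0.04160 m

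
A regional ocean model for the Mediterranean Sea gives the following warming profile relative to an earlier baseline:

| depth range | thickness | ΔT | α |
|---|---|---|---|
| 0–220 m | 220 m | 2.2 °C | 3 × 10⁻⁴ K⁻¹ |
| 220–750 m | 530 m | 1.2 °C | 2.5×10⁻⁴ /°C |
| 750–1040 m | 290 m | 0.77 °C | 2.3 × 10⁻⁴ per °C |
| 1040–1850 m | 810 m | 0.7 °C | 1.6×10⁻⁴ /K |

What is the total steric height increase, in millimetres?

Layer 1: 2.2 × 220 × 3×10⁻⁴ = 0.14520 m
Layer 2: 1.2 × 2.5×10⁻⁴ × 530 = 0.15900 m
750–1040 m: 290 × 0.77 × 2.3×10⁻⁴ = 0.051359 m
0.7 × 1.6×10⁻⁴ × 810 = 0.09072 m
Δh = 0.14520 + 0.15900 + 0.051359 + 0.09072 = 0.446279 m ≈ 446 mm

Δh = 446 mm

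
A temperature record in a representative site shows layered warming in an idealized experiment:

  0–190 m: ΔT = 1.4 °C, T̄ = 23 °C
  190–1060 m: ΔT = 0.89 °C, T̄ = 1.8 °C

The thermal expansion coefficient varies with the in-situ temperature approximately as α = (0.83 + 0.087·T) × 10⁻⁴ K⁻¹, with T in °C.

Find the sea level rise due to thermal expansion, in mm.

152 mm

Layer 1: α = (0.83 + 0.087×23)×10⁻⁴ = 2.831×10⁻⁴ K⁻¹
Layer 2: α = (0.83 + 0.087×1.8)×10⁻⁴ = 0.9866×10⁻⁴ K⁻¹
2.831×10⁻⁴ × 190 × 1.4 = 0.0753046 m
Layer 2: 0.89 × 0.9866×10⁻⁴ × 870 = 0.076392438 m
Δh = 0.0753046 + 0.076392438 = 0.151697038 m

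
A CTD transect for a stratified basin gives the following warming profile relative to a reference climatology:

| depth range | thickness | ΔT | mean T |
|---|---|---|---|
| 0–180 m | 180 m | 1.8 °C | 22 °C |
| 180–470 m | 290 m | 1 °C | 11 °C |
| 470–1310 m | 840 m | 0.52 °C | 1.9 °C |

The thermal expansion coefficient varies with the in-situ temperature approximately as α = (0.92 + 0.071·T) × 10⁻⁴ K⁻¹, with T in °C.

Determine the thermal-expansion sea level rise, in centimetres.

Layer 1: α = (0.92 + 0.071×22)×10⁻⁴ = 2.482×10⁻⁴ K⁻¹
Layer 2: α = (0.92 + 0.071×11)×10⁻⁴ = 1.701×10⁻⁴ K⁻¹
Layer 3: α = (0.92 + 0.071×1.9)×10⁻⁴ = 1.0549×10⁻⁴ K⁻¹
0–180 m: 180 × 1.8 × 2.482×10⁻⁴ = 0.0804168 m
Layer 2: 1.701×10⁻⁴ × 290 × 1 = 0.049329 m
1.0549×10⁻⁴ × 0.52 × 840 = 0.046078032 m
Δh = 0.0804168 + 0.049329 + 0.046078032 = 0.175823832 m

Δh = 18 cm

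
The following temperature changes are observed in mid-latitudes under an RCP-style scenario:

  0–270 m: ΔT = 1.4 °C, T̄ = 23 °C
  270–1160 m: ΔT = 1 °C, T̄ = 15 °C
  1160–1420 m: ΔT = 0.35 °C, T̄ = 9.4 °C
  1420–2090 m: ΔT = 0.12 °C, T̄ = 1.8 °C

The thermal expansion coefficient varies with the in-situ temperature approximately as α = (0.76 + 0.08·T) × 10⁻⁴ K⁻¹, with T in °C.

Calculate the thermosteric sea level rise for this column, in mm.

294 mm of thermosteric rise

Layer 1: α = (0.76 + 0.08×23)×10⁻⁴ = 2.6×10⁻⁴ K⁻¹
Layer 2: α = (0.76 + 0.08×15)×10⁻⁴ = 1.96×10⁻⁴ K⁻¹
Layer 3: α = (0.76 + 0.08×9.4)×10⁻⁴ = 1.512×10⁻⁴ K⁻¹
Layer 4: α = (0.76 + 0.08×1.8)×10⁻⁴ = 0.904×10⁻⁴ K⁻¹
1.4 × 270 × 2.6×10⁻⁴ = 0.09828 m
1.96×10⁻⁴ × 890 × 1 = 0.17444 m
260 × 1.512×10⁻⁴ × 0.35 = 0.0137592 m
1420–2090 m: 670 × 0.904×10⁻⁴ × 0.12 = 0.00726816 m
Δh = 0.09828 + 0.17444 + 0.0137592 + 0.00726816 = 0.29374736 m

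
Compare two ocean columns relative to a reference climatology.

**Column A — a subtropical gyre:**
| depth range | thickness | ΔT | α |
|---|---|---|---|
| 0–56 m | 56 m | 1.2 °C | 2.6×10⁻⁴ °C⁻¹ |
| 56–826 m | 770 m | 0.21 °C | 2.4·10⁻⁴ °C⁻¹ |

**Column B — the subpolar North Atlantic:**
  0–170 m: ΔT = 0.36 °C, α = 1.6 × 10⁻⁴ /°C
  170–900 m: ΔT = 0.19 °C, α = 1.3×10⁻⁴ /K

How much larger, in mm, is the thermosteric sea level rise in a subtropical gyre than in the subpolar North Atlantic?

28 mm larger

A 2.6×10⁻⁴ × 56 × 1.2 = 0.017472 m
A 2.4×10⁻⁴ × 0.21 × 770 = 0.038808 m
A total: 0.05628 m
B 1.6×10⁻⁴ × 0.36 × 170 = 0.009792 m
B 730 × 1.3×10⁻⁴ × 0.19 = 0.018031 m
B total: 0.027823 m
Difference: 0.05628 − 0.027823 = 0.028457 m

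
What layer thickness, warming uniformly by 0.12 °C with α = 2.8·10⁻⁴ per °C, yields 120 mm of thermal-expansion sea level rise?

about 3600 m

H = Δh/(αΔT) = 0.12 / (2.8×10⁻⁴ × 0.12) ≈ 3571 m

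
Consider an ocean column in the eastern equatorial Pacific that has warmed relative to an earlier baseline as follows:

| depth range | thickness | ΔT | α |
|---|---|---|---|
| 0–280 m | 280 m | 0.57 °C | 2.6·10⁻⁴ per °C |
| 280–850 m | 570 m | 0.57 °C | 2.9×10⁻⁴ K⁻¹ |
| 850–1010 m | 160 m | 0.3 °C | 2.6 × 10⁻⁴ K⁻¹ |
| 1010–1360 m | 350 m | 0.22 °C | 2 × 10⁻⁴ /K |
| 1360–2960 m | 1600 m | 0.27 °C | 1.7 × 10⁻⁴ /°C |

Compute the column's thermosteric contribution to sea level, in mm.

0–280 m: 0.57 × 280 × 2.6×10⁻⁴ = 0.041496 m
280–850 m: 570 × 2.9×10⁻⁴ × 0.57 = 0.094221 m
Layer 3: 160 × 0.3 × 2.6×10⁻⁴ = 0.01248 m
0.22 × 2×10⁻⁴ × 350 = 0.01540 m
1600 × 0.27 × 1.7×10⁻⁴ = 0.07344 m
Δh = 0.041496 + 0.094221 + 0.01248 + 0.01540 + 0.07344 = 0.237037 m ≈ 240 mm

240 mm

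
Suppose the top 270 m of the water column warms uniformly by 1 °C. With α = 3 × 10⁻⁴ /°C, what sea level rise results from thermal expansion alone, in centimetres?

Δh = αΔT·H = 3×10⁻⁴ × 1 × 270 = 0.08100 m

Δh = 8.10 cm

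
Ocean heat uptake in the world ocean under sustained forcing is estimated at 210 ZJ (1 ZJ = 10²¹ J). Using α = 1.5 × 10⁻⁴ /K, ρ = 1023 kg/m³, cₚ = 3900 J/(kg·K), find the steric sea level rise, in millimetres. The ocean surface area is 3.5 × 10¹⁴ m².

Per unit area: Q = 210×10²¹ / (3.5×10¹⁴) = 6×10⁸ J/m²
Δh = αQ/(ρcₚ) = 1.5×10⁻⁴ × 6×10⁸ / (1023 × 3900) ≈ 0.022558 m

Δh = 22.6 mm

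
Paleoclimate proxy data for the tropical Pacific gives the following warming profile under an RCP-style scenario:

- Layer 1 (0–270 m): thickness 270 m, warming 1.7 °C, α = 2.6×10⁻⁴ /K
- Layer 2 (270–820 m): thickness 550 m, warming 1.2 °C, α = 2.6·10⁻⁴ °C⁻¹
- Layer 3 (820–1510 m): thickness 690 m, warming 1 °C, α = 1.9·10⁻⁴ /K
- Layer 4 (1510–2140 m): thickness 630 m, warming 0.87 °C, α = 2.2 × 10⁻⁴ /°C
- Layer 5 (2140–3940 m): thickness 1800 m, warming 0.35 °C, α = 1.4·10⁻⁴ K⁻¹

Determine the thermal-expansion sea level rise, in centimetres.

63 cm of thermosteric rise

Layer 1: 1.7 × 2.6×10⁻⁴ × 270 = 0.11934 m
550 × 1.2 × 2.6×10⁻⁴ = 0.17160 m
820–1510 m: 690 × 1 × 1.9×10⁻⁴ = 0.13110 m
1510–2140 m: 0.87 × 2.2×10⁻⁴ × 630 = 0.120582 m
Layer 5: 0.35 × 1.4×10⁻⁴ × 1800 = 0.08820 m
Δh = 0.11934 + 0.17160 + 0.13110 + 0.120582 + 0.08820 = 0.630822 m ≈ 63 cm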